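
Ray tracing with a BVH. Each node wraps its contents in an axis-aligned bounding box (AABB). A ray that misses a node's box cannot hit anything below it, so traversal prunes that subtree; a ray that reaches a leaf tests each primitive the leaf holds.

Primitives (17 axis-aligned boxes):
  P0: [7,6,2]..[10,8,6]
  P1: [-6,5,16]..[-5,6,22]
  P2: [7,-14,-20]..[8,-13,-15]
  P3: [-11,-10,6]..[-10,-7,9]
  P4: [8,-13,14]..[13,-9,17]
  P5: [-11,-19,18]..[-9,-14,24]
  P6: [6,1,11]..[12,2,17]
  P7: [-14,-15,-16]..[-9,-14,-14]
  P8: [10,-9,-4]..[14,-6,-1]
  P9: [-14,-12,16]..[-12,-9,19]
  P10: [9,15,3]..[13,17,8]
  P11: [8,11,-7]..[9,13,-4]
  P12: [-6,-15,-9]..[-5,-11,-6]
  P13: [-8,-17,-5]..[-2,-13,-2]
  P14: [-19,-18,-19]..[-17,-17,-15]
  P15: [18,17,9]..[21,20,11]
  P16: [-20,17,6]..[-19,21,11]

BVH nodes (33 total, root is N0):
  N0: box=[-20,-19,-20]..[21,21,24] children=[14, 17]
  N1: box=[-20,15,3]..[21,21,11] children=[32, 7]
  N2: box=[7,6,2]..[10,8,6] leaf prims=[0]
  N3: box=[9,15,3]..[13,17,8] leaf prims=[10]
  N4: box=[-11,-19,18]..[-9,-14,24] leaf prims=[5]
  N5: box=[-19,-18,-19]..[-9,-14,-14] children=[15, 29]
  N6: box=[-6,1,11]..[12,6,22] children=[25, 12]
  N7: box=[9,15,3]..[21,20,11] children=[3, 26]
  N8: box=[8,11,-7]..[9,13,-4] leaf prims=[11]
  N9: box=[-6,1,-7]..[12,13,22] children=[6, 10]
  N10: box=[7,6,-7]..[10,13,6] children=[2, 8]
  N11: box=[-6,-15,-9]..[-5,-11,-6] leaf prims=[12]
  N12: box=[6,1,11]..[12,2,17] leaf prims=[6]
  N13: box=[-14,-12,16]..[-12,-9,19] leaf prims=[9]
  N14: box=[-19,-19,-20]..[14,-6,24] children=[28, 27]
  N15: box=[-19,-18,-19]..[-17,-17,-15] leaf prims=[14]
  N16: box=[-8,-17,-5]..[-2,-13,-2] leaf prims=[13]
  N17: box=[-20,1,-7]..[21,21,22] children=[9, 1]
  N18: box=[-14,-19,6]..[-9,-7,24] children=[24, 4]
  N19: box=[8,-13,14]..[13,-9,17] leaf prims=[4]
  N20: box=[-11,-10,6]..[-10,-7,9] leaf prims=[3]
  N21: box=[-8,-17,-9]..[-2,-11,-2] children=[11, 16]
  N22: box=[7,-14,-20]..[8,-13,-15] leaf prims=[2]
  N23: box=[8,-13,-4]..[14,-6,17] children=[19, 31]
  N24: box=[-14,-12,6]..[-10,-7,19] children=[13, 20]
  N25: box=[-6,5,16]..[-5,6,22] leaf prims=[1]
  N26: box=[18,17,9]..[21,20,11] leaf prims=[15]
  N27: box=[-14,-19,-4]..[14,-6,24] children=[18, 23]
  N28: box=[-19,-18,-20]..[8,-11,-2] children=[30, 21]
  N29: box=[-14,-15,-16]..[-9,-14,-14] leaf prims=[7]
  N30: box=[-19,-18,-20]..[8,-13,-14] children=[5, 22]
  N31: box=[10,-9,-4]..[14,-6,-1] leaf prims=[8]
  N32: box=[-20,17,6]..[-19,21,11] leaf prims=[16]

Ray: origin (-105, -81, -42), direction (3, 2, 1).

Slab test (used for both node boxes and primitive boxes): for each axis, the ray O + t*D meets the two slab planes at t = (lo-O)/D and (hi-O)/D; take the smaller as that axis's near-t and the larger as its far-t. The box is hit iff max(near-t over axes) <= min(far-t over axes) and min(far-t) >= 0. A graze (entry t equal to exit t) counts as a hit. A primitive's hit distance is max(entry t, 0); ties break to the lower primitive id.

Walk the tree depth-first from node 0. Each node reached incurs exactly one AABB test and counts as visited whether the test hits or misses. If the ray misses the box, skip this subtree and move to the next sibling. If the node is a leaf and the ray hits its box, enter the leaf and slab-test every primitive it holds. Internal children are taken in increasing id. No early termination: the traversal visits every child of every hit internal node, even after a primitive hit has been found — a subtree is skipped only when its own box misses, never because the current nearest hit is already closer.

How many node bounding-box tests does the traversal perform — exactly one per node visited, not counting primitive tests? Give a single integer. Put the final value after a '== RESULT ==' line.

Trace the traversal:
N0 x:[85/3,42] y:[31,51] z:[22,66] -> hit [31,42], descend [14, 17]
  N14 x:[86/3,119/3] y:[31,75/2] z:[22,66] -> hit [31,75/2], descend [27, 28]
    N27 x:[91/3,119/3] y:[31,75/2] z:[38,66] -> miss, prune
    N28 x:[86/3,113/3] y:[63/2,35] z:[22,40] -> hit [63/2,35], descend [21, 30]
      N21 x:[97/3,103/3] y:[32,35] z:[33,40] -> hit [33,103/3], descend [11, 16]
        N11 x:[33,100/3] y:[33,35] z:[33,36] -> hit [33,100/3] leaf, test {P12@t=33}
        N16 x:[97/3,103/3] y:[32,34] z:[37,40] -> miss, prune
      N30 x:[86/3,113/3] y:[63/2,34] z:[22,28] -> miss, prune
  N17 x:[85/3,42] y:[41,51] z:[35,64] -> hit [41,42], descend [1, 9]
    N1 x:[85/3,42] y:[48,51] z:[45,53] -> miss, prune
    N9 x:[33,39] y:[41,47] z:[35,64] -> miss, prune

Summary -> nodes [0, 14, 27, 28, 21, 11, 16, 30, 17, 1, 9]; box-tests=11; leaf-entries=1; first=P12

== RESULT ==
11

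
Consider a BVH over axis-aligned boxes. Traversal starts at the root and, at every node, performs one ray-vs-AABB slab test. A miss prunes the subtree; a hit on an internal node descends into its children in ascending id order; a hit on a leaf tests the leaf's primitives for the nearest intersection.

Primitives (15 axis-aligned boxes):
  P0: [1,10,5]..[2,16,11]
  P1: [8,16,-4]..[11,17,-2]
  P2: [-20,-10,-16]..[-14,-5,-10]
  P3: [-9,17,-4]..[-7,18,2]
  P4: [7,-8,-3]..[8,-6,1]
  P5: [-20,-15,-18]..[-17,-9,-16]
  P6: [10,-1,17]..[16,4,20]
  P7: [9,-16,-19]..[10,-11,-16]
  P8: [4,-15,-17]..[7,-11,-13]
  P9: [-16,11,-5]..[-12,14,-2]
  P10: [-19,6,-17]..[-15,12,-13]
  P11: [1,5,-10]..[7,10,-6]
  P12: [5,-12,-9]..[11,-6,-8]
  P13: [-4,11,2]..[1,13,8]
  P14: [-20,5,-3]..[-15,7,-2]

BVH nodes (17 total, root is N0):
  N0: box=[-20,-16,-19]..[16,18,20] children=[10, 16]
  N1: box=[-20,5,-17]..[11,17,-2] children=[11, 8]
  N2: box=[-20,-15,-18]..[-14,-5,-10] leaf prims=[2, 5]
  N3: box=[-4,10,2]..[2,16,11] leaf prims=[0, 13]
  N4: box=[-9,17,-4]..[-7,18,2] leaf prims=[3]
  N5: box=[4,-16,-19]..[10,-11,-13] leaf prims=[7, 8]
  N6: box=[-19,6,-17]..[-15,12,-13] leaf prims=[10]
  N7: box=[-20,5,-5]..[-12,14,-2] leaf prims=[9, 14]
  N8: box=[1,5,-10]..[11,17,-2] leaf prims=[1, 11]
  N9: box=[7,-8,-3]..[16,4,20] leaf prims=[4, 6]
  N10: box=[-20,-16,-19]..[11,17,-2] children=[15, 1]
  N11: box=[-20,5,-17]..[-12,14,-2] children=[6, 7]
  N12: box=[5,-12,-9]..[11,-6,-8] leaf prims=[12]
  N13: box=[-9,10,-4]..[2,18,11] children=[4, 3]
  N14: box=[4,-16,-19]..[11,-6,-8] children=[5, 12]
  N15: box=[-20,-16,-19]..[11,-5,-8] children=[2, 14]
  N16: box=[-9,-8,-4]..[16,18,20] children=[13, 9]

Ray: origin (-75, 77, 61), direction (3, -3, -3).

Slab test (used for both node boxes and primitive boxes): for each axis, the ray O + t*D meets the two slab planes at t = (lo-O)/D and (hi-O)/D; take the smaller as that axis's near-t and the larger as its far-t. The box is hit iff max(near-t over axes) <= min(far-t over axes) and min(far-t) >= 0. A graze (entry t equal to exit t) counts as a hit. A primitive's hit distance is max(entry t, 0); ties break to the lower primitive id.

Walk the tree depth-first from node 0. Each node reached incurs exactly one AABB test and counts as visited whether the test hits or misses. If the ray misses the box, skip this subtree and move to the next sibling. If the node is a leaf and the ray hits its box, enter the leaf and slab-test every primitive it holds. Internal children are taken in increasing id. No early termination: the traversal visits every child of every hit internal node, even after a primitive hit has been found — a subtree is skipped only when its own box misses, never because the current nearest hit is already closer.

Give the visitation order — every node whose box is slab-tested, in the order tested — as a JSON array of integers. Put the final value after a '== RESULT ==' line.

Trace the traversal:
N0 x:[55/3,91/3] y:[59/3,31] z:[41/3,80/3] -> hit [59/3,80/3], descend [10, 16]
  N10 x:[55/3,86/3] y:[20,31] z:[21,80/3] -> hit [21,80/3], descend [1, 15]
    N1 x:[55/3,86/3] y:[20,24] z:[21,26] -> hit [21,24], descend [8, 11]
      N8 x:[76/3,86/3] y:[20,24] z:[21,71/3] -> miss, prune
      N11 x:[55/3,21] y:[21,24] z:[21,26] -> hit [21,21], descend [6, 7]
        N6 x:[56/3,20] y:[65/3,71/3] z:[74/3,26] -> miss, prune
        N7 x:[55/3,21] y:[21,24] z:[21,22] -> hit [21,21] leaf, test {P9@t=21, P14(miss)}
    N15 x:[55/3,86/3] y:[82/3,31] z:[23,80/3] -> miss, prune
  N16 x:[22,91/3] y:[59/3,85/3] z:[41/3,65/3] -> miss, prune

Visited [0, 10, 1, 8, 11, 6, 7, 15, 16]. Tests: 9 box, 1 leaf. Nearest: P9.

== RESULT ==
[0, 10, 1, 8, 11, 6, 7, 15, 16]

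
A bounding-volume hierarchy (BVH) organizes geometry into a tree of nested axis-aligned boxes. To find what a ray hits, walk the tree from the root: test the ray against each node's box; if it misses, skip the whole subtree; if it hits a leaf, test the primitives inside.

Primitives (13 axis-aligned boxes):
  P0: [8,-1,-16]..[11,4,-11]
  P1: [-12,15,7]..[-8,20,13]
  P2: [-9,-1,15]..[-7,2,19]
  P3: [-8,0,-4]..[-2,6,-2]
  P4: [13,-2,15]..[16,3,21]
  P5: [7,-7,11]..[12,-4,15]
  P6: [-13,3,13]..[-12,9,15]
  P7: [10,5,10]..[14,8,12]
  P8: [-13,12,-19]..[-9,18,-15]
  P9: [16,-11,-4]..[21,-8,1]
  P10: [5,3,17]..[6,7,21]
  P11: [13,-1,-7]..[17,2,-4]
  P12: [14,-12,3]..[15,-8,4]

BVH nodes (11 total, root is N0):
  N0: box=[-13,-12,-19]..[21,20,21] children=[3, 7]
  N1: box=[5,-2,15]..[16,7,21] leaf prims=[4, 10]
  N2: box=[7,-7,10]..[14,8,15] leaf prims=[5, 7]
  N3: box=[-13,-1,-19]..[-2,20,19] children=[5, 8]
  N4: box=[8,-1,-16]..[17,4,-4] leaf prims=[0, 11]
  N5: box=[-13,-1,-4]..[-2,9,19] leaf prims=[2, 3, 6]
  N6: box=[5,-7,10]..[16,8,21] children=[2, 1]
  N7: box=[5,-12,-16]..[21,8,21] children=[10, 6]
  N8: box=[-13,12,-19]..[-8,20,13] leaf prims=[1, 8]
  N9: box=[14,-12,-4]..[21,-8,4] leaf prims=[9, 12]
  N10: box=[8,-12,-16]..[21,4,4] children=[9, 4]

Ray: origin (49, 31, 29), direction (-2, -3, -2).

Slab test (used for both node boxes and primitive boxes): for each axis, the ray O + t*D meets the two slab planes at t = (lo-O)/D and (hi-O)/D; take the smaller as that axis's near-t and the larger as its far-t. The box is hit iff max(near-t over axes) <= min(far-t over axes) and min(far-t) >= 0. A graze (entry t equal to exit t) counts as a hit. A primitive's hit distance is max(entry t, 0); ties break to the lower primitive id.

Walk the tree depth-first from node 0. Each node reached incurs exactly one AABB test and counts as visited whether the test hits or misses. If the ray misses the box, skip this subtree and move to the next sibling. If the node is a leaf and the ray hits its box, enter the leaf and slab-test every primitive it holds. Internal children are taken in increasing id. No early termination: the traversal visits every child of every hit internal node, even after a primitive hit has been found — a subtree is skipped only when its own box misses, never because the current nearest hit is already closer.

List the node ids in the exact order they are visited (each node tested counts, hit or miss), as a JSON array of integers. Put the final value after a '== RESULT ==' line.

Walk:
N0 x:[14,31] y:[11/3,43/3] z:[4,24] -> hit [14,43/3], descend [3, 7]
  N3 x:[51/2,31] y:[11/3,32/3] z:[5,24] -> miss, prune
  N7 x:[14,22] y:[23/3,43/3] z:[4,45/2] -> hit [14,43/3], descend [6, 10]
    N6 x:[33/2,22] y:[23/3,38/3] z:[4,19/2] -> miss, prune
    N10 x:[14,41/2] y:[9,43/3] z:[25/2,45/2] -> hit [14,43/3], descend [4, 9]
      N4 x:[16,41/2] y:[9,32/3] z:[33/2,45/2] -> miss, prune
      N9 x:[14,35/2] y:[13,43/3] z:[25/2,33/2] -> hit [14,43/3] leaf, test {P9@t=14, P12(miss)}

order=[0, 3, 7, 6, 10, 4, 9]  |boxes|=7  |leaves|=1  hit=P9

== RESULT ==
[0, 3, 7, 6, 10, 4, 9]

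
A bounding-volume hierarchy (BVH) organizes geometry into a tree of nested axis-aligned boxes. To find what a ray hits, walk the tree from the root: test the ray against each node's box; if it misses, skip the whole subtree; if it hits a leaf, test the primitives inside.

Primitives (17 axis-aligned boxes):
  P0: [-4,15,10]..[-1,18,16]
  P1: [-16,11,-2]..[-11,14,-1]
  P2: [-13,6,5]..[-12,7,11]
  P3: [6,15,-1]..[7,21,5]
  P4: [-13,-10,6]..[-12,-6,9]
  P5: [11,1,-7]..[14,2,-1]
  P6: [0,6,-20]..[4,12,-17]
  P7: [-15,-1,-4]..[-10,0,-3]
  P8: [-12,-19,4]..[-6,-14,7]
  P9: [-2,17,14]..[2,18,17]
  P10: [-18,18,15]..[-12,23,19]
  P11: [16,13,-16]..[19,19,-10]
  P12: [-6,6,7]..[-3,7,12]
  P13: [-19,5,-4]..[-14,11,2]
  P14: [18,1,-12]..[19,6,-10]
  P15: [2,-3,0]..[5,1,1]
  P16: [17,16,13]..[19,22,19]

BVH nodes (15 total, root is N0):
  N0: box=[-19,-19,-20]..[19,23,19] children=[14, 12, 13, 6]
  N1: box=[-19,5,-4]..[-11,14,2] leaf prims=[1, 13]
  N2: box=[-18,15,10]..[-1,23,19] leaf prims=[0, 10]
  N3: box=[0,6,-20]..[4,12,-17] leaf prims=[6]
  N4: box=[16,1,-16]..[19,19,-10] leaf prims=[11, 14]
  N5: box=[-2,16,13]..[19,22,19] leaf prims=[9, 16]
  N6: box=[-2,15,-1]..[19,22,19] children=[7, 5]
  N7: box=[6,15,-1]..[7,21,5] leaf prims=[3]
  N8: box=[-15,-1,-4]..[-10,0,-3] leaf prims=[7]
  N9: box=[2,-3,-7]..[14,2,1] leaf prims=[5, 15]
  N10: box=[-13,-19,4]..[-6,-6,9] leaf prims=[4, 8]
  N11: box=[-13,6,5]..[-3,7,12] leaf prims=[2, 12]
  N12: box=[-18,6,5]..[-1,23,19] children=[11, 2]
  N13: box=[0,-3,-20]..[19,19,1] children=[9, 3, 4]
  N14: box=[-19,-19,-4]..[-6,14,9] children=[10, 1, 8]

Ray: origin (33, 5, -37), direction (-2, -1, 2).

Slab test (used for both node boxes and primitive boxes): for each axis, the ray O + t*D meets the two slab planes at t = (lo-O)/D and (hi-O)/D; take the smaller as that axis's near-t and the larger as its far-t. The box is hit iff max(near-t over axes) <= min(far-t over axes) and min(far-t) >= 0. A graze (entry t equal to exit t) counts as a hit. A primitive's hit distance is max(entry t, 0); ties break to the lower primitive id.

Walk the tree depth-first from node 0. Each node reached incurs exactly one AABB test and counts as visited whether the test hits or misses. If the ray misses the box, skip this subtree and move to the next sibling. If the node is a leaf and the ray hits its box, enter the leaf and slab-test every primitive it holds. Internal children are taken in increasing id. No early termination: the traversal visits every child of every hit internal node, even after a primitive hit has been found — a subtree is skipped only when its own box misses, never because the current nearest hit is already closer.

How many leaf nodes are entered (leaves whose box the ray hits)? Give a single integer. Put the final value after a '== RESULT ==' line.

Walk:
N0 x:[7,26] y:[-18,24] z:[17/2,28] -> hit [17/2,24], descend [6, 12, 13, 14]
  N6 x:[7,35/2] y:[-17,-10] z:[18,28] -> miss, prune
  N12 x:[17,51/2] y:[-18,-1] z:[21,28] -> miss, prune
  N13 x:[7,33/2] y:[-14,8] z:[17/2,19] -> miss, prune
  N14 x:[39/2,26] y:[-9,24] z:[33/2,23] -> hit [39/2,23], descend [1, 8, 10]
    N1 x:[22,26] y:[-9,0] z:[33/2,39/2] -> miss, prune
    N8 x:[43/2,24] y:[5,6] z:[33/2,17] -> miss, prune
    N10 x:[39/2,23] y:[11,24] z:[41/2,23] -> hit [41/2,23] leaf, test {P4(miss), P8@t=41/2}

Visited [0, 6, 12, 13, 14, 1, 8, 10]. Tests: 8 box, 1 leaf. Nearest: P8.

== RESULT ==
1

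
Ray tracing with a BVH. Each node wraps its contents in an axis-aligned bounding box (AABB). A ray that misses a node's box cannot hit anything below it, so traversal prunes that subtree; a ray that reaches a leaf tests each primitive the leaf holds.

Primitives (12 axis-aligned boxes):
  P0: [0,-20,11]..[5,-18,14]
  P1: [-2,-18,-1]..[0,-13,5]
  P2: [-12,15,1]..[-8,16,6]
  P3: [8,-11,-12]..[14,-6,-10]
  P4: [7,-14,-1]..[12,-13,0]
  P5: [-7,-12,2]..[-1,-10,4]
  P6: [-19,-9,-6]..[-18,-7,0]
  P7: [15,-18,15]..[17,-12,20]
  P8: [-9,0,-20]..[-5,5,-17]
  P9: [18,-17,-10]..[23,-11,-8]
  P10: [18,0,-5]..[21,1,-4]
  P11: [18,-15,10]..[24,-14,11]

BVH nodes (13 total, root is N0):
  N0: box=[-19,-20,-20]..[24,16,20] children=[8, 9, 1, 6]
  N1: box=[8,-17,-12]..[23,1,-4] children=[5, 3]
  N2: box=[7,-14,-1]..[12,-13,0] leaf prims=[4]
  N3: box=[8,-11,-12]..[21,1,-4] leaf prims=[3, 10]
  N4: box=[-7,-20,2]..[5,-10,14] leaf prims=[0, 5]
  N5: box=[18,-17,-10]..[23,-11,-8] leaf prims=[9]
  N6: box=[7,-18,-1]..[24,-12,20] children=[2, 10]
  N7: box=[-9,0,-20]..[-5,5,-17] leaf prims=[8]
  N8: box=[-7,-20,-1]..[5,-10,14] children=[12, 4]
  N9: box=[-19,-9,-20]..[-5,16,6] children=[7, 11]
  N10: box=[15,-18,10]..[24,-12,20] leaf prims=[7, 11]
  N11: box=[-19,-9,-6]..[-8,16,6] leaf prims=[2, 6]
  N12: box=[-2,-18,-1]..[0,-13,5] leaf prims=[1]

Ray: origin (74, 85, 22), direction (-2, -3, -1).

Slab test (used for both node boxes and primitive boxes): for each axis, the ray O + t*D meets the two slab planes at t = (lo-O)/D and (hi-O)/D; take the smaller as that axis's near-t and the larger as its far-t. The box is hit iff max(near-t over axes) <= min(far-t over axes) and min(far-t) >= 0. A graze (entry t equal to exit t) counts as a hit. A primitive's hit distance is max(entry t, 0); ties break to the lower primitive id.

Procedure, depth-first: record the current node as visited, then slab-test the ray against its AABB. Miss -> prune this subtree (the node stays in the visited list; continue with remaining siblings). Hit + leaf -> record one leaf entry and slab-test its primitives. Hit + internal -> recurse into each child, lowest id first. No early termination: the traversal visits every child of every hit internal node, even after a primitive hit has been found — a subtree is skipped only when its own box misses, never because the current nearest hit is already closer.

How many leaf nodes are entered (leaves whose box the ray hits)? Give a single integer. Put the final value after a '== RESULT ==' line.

Traverse from the root:
N0 x:[25,93/2] y:[23,35] z:[2,42] -> hit [25,35], descend [1, 6, 8, 9]
  N1 x:[51/2,33] y:[28,34] z:[26,34] -> hit [28,33], descend [3, 5]
    N3 x:[53/2,33] y:[28,32] z:[26,34] -> hit [28,32] leaf, test {P3@t=32, P10(miss)}
    N5 x:[51/2,28] y:[32,34] z:[30,32] -> miss, prune
  N6 x:[25,67/2] y:[97/3,103/3] z:[2,23] -> miss, prune
  N8 x:[69/2,81/2] y:[95/3,35] z:[8,23] -> miss, prune
  N9 x:[79/2,93/2] y:[23,94/3] z:[16,42] -> miss, prune

7 AABB tests over nodes [0, 1, 3, 5, 6, 8, 9]; 1 leaf entered; closest P3.

== RESULT ==
1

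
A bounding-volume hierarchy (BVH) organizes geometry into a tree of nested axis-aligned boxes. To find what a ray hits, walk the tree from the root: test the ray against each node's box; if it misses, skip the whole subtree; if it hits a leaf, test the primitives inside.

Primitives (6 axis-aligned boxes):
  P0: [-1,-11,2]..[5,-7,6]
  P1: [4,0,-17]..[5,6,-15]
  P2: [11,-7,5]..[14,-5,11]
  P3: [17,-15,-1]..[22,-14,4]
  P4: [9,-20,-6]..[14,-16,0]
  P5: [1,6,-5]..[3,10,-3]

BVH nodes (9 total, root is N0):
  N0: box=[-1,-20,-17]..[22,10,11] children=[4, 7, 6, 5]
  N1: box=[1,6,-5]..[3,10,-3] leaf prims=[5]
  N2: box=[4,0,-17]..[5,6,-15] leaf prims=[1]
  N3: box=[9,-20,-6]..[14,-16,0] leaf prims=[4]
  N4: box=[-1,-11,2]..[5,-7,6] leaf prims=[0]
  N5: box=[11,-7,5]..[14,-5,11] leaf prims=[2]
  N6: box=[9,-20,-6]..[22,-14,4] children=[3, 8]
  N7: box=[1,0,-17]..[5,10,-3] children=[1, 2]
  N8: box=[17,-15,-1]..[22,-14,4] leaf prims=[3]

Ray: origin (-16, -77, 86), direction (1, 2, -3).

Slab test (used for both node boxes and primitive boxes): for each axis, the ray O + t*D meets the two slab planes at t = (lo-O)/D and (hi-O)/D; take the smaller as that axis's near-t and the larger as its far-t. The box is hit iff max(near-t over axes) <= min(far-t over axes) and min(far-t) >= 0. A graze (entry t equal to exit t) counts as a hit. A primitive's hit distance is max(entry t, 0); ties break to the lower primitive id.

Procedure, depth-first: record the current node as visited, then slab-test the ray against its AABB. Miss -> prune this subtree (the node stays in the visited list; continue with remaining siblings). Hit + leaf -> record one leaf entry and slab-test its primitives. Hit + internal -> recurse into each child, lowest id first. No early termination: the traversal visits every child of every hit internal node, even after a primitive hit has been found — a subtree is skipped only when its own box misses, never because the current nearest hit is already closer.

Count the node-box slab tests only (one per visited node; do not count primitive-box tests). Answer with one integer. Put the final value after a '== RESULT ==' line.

Trace the traversal:
N0 x:[15,38] y:[57/2,87/2] z:[25,103/3] -> hit [57/2,103/3], descend [4, 5, 6, 7]
  N4 x:[15,21] y:[33,35] z:[80/3,28] -> miss, prune
  N5 x:[27,30] y:[35,36] z:[25,27] -> miss, prune
  N6 x:[25,38] y:[57/2,63/2] z:[82/3,92/3] -> hit [57/2,92/3], descend [3, 8]
    N3 x:[25,30] y:[57/2,61/2] z:[86/3,92/3] -> hit [86/3,30] leaf, test {P4@t=86/3}
    N8 x:[33,38] y:[31,63/2] z:[82/3,29] -> miss, prune
  N7 x:[17,21] y:[77/2,87/2] z:[89/3,103/3] -> miss, prune

Visited [0, 4, 5, 6, 3, 8, 7]. Tests: 7 box, 1 leaf. Nearest: P4.

== RESULT ==
7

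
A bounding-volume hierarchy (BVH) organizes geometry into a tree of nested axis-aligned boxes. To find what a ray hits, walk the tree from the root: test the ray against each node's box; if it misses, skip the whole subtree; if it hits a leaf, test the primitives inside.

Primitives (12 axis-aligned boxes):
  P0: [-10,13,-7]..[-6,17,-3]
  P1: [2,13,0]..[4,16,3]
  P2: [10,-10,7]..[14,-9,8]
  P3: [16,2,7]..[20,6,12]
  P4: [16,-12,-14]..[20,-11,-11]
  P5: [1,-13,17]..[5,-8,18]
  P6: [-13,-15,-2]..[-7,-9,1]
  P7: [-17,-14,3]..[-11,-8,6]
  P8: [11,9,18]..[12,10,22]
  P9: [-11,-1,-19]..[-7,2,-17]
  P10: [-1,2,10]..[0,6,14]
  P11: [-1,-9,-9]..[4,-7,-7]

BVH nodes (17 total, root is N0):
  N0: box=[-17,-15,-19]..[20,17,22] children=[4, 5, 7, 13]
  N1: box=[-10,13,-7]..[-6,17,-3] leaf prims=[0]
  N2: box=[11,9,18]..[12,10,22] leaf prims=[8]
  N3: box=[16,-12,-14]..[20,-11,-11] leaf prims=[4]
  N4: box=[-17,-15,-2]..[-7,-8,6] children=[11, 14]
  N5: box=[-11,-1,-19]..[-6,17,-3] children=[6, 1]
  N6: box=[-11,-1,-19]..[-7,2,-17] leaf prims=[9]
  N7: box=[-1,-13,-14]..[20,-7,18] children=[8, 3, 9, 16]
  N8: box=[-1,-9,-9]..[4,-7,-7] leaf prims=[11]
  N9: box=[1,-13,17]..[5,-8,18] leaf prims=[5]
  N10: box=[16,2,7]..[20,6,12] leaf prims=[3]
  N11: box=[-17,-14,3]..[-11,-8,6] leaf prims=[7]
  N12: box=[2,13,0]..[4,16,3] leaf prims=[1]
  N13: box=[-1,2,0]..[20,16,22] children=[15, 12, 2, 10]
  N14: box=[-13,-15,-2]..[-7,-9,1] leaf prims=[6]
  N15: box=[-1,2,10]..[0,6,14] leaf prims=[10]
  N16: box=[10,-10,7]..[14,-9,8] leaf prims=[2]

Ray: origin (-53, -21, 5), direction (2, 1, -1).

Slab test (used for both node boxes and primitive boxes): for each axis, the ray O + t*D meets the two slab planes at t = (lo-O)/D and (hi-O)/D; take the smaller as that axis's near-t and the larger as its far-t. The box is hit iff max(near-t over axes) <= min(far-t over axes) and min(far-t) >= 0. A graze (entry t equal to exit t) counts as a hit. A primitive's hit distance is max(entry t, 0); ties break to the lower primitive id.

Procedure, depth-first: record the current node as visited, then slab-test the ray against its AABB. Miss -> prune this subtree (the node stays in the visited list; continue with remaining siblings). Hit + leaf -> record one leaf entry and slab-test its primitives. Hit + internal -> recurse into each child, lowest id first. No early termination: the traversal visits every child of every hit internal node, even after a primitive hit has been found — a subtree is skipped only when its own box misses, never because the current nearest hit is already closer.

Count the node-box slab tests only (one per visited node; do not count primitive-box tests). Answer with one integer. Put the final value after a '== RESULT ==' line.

Walk:
N0 x:[18,73/2] y:[6,38] z:[-17,24] -> hit [18,24], descend [4, 5, 7, 13]
  N4 x:[18,23] y:[6,13] z:[-1,7] -> miss, prune
  N5 x:[21,47/2] y:[20,38] z:[8,24] -> hit [21,47/2], descend [1, 6]
    N1 x:[43/2,47/2] y:[34,38] z:[8,12] -> miss, prune
    N6 x:[21,23] y:[20,23] z:[22,24] -> hit [22,23] leaf, test {P9@t=22}
  N7 x:[26,73/2] y:[8,14] z:[-13,19] -> miss, prune
  N13 x:[26,73/2] y:[23,37] z:[-17,5] -> miss, prune

Summary -> nodes [0, 4, 5, 1, 6, 7, 13]; box-tests=7; leaf-entries=1; first=P9

== RESULT ==
7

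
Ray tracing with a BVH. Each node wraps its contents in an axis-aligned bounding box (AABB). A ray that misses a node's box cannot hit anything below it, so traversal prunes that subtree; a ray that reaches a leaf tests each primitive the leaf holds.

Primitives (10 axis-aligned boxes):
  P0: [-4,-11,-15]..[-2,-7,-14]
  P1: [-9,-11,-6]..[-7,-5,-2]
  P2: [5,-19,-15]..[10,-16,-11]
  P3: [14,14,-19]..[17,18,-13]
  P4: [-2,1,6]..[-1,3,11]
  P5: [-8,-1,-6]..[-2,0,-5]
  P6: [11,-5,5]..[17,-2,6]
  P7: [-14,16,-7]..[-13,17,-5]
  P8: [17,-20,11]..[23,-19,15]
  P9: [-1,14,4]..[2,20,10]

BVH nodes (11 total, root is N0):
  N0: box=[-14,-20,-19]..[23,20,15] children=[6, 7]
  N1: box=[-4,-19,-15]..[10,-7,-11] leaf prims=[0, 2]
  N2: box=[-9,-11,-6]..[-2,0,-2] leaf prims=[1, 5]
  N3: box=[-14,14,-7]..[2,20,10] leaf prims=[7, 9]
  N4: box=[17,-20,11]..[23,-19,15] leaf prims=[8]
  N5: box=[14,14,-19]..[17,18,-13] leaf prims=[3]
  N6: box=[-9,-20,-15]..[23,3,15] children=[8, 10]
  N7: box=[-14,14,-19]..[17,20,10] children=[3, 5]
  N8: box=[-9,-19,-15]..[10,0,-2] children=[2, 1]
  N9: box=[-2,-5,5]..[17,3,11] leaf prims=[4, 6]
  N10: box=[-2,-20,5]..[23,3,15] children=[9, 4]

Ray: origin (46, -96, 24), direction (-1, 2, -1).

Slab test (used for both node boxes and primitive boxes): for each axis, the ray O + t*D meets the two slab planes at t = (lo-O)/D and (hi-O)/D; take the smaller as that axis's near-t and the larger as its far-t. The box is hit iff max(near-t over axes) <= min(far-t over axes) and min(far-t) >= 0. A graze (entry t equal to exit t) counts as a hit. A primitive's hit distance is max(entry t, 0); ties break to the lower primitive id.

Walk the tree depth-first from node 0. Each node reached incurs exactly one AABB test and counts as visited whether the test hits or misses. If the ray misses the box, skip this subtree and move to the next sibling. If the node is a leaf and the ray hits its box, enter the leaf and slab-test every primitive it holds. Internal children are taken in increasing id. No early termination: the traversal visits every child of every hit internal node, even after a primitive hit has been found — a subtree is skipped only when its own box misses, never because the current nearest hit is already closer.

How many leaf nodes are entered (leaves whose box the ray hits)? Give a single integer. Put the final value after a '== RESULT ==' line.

Trace the traversal:
N0 x:[23,60] y:[38,58] z:[9,43] -> hit [38,43], descend [6, 7]
  N6 x:[23,55] y:[38,99/2] z:[9,39] -> hit [38,39], descend [8, 10]
    N8 x:[36,55] y:[77/2,48] z:[26,39] -> hit [77/2,39], descend [1, 2]
      N1 x:[36,50] y:[77/2,89/2] z:[35,39] -> hit [77/2,39] leaf, test {P0(miss), P2@t=77/2}
      N2 x:[48,55] y:[85/2,48] z:[26,30] -> miss, prune
    N10 x:[23,48] y:[38,99/2] z:[9,19] -> miss, prune
  N7 x:[29,60] y:[55,58] z:[14,43] -> miss, prune

Visited [0, 6, 8, 1, 2, 10, 7]. Tests: 7 box, 1 leaf. Nearest: P2.

== RESULT ==
1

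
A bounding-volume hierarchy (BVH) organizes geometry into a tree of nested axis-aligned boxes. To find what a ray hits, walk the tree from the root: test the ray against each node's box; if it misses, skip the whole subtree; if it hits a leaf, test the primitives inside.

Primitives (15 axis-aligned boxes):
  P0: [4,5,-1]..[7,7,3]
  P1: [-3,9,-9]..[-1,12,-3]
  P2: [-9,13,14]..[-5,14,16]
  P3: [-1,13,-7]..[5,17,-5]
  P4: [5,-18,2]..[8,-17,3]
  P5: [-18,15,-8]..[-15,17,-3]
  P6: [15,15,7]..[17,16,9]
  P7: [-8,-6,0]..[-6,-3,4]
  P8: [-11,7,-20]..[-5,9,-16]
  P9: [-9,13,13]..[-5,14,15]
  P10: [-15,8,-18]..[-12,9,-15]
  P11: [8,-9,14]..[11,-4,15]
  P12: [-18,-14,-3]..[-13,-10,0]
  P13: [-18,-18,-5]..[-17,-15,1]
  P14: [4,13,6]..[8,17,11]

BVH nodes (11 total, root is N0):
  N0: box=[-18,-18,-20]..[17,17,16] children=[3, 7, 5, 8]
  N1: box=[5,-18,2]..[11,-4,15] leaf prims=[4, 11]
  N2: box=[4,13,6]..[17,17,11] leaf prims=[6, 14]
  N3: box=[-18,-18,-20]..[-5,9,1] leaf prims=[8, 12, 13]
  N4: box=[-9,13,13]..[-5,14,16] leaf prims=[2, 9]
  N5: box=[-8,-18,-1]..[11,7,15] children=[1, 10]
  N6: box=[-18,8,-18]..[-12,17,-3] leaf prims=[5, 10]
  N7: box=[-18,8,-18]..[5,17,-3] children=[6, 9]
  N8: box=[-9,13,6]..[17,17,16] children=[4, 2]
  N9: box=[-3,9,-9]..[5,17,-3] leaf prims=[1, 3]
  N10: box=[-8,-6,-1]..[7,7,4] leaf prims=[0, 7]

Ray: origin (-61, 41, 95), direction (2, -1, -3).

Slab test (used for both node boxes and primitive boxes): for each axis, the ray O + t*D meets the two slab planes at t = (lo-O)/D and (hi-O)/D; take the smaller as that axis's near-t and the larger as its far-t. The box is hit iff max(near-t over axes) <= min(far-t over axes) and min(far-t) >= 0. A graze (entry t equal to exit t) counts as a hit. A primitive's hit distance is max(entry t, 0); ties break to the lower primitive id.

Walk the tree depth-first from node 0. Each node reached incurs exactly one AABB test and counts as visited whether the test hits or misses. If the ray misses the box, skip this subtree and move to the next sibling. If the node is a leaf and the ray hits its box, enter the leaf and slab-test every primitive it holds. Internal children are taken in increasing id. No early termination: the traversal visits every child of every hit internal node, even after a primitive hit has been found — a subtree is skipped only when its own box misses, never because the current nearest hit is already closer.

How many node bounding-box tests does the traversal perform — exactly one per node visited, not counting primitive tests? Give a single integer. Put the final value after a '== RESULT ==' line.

Trace the traversal:
N0 x:[43/2,39] y:[24,59] z:[79/3,115/3] -> hit [79/3,115/3], descend [3, 5, 7, 8]
  N3 x:[43/2,28] y:[32,59] z:[94/3,115/3] -> miss, prune
  N5 x:[53/2,36] y:[34,59] z:[80/3,32] -> miss, prune
  N7 x:[43/2,33] y:[24,33] z:[98/3,113/3] -> hit [98/3,33], descend [6, 9]
    N6 x:[43/2,49/2] y:[24,33] z:[98/3,113/3] -> miss, prune
    N9 x:[29,33] y:[24,32] z:[98/3,104/3] -> miss, prune
  N8 x:[26,39] y:[24,28] z:[79/3,89/3] -> hit [79/3,28], descend [2, 4]
    N2 x:[65/2,39] y:[24,28] z:[28,89/3] -> miss, prune
    N4 x:[26,28] y:[27,28] z:[79/3,82/3] -> hit [27,82/3] leaf, test {P2@t=27, P9@t=27}

order=[0, 3, 5, 7, 6, 9, 8, 2, 4]  |boxes|=9  |leaves|=1  hit=P2

== RESULT ==
9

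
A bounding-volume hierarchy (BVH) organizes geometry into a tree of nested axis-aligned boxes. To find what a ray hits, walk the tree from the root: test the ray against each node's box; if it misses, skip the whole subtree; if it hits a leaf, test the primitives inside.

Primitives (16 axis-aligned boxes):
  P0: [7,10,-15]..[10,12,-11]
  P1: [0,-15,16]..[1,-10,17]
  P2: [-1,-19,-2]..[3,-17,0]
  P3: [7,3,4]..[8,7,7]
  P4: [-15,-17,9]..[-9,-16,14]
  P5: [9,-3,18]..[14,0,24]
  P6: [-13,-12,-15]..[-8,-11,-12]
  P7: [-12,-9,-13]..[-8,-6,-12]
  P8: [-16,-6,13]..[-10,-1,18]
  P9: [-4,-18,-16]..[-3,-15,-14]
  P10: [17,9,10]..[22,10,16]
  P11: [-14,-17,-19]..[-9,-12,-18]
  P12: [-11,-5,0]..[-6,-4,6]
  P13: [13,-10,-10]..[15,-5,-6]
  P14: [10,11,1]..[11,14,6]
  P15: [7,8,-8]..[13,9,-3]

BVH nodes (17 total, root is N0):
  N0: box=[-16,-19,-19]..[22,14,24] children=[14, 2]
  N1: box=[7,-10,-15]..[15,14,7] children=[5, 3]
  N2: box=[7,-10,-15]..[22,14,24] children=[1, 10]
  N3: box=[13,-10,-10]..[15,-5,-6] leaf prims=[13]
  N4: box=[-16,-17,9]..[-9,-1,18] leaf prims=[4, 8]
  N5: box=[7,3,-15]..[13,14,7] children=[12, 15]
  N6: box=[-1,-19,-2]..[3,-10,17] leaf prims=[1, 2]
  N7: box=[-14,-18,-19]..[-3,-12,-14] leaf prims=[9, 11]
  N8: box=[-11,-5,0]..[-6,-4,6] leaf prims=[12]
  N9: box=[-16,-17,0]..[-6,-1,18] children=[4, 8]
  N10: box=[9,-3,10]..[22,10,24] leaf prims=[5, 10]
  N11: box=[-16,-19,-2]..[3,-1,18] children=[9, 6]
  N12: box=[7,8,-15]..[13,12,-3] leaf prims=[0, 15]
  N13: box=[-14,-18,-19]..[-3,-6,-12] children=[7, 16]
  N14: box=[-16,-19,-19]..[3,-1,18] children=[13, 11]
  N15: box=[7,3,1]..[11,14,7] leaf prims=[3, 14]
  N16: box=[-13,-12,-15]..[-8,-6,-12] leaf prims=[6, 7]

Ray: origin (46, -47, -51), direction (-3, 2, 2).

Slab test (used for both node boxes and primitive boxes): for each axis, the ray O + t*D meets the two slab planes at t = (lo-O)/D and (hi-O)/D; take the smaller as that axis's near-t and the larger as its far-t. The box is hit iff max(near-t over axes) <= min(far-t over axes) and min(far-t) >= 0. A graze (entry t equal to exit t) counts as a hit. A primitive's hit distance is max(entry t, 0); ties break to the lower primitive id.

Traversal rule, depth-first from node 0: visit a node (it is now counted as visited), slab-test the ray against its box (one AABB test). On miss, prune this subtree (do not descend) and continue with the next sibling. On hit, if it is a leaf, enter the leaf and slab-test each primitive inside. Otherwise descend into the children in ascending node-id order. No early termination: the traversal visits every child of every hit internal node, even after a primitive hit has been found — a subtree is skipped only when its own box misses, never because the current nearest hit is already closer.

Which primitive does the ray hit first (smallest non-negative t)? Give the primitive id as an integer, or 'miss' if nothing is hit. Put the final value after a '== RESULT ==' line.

Traverse from the root:
N0 x:[8,62/3] y:[14,61/2] z:[16,75/2] -> hit [16,62/3], descend [2, 14]
  N2 x:[8,13] y:[37/2,61/2] z:[18,75/2] -> miss, prune
  N14 x:[43/3,62/3] y:[14,23] z:[16,69/2] -> hit [16,62/3], descend [11, 13]
    N11 x:[43/3,62/3] y:[14,23] z:[49/2,69/2] -> miss, prune
    N13 x:[49/3,20] y:[29/2,41/2] z:[16,39/2] -> hit [49/3,39/2], descend [7, 16]
      N7 x:[49/3,20] y:[29/2,35/2] z:[16,37/2] -> hit [49/3,35/2] leaf, test {P9(miss), P11(miss)}
      N16 x:[18,59/3] y:[35/2,41/2] z:[18,39/2] -> hit [18,39/2] leaf, test {P6@t=18, P7@t=19}

Summary -> nodes [0, 2, 14, 11, 13, 7, 16]; box-tests=7; leaf-entries=2; first=P6

== RESULT ==
6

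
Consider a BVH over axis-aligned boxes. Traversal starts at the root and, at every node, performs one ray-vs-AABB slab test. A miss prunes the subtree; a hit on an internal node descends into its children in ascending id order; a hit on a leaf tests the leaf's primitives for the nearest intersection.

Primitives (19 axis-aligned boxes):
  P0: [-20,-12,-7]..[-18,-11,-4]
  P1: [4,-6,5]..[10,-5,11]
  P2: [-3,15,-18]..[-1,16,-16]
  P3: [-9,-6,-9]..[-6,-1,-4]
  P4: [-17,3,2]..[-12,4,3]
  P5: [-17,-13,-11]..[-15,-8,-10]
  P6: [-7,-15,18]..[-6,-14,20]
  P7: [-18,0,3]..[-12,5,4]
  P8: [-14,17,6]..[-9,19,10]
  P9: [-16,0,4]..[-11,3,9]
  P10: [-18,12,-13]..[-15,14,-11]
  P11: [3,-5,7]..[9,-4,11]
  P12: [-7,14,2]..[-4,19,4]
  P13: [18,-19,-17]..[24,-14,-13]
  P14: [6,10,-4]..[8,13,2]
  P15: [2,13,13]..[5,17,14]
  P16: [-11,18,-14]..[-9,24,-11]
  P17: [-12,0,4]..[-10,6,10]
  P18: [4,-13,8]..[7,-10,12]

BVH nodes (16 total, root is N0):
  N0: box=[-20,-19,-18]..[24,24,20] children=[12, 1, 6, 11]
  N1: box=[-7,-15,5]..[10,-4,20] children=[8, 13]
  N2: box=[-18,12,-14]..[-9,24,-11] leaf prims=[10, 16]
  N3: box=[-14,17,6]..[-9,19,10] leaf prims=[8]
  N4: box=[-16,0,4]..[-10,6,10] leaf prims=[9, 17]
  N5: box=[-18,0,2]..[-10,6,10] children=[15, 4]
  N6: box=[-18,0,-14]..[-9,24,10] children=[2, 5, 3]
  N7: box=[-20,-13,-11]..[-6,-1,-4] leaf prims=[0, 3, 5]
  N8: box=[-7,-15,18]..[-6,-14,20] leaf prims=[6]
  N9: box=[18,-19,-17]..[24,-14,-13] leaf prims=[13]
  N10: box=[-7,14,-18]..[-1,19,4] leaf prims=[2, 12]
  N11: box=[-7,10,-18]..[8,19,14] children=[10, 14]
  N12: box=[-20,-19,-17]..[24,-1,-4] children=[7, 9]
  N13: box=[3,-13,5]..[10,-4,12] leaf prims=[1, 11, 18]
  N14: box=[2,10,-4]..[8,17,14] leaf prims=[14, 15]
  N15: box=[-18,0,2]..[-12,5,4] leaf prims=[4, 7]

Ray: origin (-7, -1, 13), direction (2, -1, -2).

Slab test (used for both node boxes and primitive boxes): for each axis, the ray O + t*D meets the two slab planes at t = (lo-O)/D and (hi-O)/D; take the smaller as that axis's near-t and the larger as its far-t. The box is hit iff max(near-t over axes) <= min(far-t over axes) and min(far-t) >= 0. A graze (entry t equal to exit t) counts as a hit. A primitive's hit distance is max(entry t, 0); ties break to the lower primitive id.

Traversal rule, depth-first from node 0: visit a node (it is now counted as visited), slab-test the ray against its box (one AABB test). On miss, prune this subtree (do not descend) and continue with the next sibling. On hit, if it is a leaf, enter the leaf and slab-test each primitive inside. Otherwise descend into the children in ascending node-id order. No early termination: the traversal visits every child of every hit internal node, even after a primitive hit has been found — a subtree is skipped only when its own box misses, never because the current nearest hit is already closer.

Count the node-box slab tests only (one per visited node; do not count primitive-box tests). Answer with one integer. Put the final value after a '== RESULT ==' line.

Walk:
N0 x:[-13/2,31/2] y:[-25,18] z:[-7/2,31/2] -> hit [-7/2,31/2], descend [1, 6, 11, 12]
  N1 x:[0,17/2] y:[3,14] z:[-7/2,4] -> hit [3,4], descend [8, 13]
    N8 x:[0,1/2] y:[13,14] z:[-7/2,-5/2] -> miss, prune
    N13 x:[5,17/2] y:[3,12] z:[1/2,4] -> miss, prune
  N6 x:[-11/2,-1] y:[-25,-1] z:[3/2,27/2] -> miss, prune
  N11 x:[0,15/2] y:[-20,-11] z:[-1/2,31/2] -> miss, prune
  N12 x:[-13/2,31/2] y:[0,18] z:[17/2,15] -> hit [17/2,15], descend [7, 9]
    N7 x:[-13/2,1/2] y:[0,12] z:[17/2,12] -> miss, prune
    N9 x:[25/2,31/2] y:[13,18] z:[13,15] -> hit [13,15] leaf, test {P13@t=13}

Summary -> nodes [0, 1, 8, 13, 6, 11, 12, 7, 9]; box-tests=9; leaf-entries=1; first=P13

== RESULT ==
9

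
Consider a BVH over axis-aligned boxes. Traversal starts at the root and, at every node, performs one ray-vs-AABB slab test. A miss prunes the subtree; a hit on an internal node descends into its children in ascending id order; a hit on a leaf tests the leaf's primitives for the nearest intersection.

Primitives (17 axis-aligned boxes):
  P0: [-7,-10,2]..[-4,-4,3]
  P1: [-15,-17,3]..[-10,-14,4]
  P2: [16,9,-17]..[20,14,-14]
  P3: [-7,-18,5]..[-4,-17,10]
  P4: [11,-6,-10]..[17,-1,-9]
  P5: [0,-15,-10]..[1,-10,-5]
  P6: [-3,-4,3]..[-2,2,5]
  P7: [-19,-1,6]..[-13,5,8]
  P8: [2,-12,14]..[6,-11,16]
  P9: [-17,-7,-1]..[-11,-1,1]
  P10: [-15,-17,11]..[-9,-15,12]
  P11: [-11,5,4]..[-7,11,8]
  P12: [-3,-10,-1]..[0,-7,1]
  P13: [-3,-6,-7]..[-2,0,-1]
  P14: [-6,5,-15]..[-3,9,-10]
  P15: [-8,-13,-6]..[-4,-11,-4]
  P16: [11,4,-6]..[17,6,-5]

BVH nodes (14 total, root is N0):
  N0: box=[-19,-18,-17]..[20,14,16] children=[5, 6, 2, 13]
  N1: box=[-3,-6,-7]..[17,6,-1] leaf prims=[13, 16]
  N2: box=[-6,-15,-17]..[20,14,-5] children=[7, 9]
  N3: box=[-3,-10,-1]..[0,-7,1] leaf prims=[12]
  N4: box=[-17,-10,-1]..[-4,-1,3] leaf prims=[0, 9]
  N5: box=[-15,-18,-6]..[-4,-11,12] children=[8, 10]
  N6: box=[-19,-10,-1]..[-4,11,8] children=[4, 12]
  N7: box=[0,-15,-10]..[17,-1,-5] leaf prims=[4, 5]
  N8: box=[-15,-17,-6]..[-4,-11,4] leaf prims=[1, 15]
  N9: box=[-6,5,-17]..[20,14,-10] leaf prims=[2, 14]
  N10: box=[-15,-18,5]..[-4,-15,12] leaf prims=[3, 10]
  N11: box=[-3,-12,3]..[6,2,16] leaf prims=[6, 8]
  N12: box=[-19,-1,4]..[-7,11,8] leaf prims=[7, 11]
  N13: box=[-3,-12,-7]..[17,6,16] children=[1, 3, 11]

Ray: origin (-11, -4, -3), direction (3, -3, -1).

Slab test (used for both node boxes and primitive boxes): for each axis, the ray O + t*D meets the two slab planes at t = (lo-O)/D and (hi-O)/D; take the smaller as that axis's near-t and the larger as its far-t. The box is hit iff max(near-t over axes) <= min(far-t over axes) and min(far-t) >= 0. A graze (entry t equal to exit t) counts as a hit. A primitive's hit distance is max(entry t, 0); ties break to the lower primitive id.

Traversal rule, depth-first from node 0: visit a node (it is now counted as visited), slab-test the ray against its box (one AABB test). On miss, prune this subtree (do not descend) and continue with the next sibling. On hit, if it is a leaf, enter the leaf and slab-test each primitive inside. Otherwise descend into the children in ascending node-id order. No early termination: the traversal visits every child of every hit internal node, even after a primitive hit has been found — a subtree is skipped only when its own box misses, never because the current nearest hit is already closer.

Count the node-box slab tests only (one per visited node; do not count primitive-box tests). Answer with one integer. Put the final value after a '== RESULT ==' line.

Traverse from the root:
N0 x:[-8/3,31/3] y:[-6,14/3] z:[-19,14] -> hit [-8/3,14/3], descend [2, 5, 6, 13]
  N2 x:[5/3,31/3] y:[-6,11/3] z:[2,14] -> hit [2,11/3], descend [7, 9]
    N7 x:[11/3,28/3] y:[-1,11/3] z:[2,7] -> hit [11/3,11/3] leaf, test {P4(miss), P5@t=11/3}
    N9 x:[5/3,31/3] y:[-6,-3] z:[7,14] -> miss, prune
  N5 x:[-4/3,7/3] y:[7/3,14/3] z:[-15,3] -> hit [7/3,7/3], descend [8, 10]
    N8 x:[-4/3,7/3] y:[7/3,13/3] z:[-7,3] -> hit [7/3,7/3] leaf, test {P1(miss), P15@t=7/3}
    N10 x:[-4/3,7/3] y:[11/3,14/3] z:[-15,-8] -> miss, prune
  N6 x:[-8/3,7/3] y:[-5,2] z:[-11,-2] -> miss, prune
  N13 x:[8/3,28/3] y:[-10/3,8/3] z:[-19,4] -> hit [8/3,8/3], descend [1, 3, 11]
    N1 x:[8/3,28/3] y:[-10/3,2/3] z:[-2,4] -> miss, prune
    N3 x:[8/3,11/3] y:[1,2] z:[-4,-2] -> miss, prune
    N11 x:[8/3,17/3] y:[-2,8/3] z:[-19,-6] -> miss, prune

Visited [0, 2, 7, 9, 5, 8, 10, 6, 13, 1, 3, 11]. Tests: 12 box, 2 leaf. Nearest: P15.

== RESULT ==
12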